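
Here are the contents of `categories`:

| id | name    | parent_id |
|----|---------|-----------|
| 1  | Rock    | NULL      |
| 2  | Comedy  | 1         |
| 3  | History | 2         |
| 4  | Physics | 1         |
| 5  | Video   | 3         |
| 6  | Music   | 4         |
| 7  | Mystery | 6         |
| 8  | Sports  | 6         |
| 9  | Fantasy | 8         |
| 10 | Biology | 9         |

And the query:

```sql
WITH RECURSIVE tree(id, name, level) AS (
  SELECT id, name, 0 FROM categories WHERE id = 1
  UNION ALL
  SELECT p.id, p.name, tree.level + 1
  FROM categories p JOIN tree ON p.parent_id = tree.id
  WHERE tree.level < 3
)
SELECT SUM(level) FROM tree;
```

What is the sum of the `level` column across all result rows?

15

Base: id=1 (Rock) at level 0.
Iteration 1: rows with parent_id in {1} -> Comedy (id 2, level 1), Physics (id 4, level 1).
Iteration 2: rows with parent_id in {2,4} -> History (id 3, level 2), Music (id 6, level 2).
Iteration 3: rows with parent_id in {3,6} -> Video (id 5, level 3), Mystery (id 7, level 3), Sports (id 8, level 3).
Iteration 4: level < 3 fails for all current rows; recursion stops.
SUM(level) = 0 + 1 + 1 + 2 + 2 + 3 + 3 + 3 = 15.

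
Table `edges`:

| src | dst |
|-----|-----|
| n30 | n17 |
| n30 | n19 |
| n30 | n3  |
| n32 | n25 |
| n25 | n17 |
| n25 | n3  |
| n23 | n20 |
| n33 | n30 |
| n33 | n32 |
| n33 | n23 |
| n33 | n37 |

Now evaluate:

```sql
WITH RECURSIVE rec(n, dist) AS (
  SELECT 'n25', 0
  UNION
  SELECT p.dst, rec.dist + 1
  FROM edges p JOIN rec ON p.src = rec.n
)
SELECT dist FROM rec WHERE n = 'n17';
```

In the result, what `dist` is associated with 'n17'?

1

Base: (n25, dist=0).
Iteration 1: edges from {n25} -> (n17, dist=1), (n3, dist=1).
Iteration 2: no outgoing edges from {n17,n3}; recursion stops.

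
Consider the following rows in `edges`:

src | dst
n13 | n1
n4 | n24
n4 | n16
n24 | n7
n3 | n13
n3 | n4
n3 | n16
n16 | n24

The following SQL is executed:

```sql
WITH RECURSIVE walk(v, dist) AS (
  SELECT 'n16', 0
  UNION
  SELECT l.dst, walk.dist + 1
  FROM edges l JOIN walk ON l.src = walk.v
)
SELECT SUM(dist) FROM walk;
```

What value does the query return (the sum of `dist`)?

Base: (n16, dist=0).
Iteration 1: edges from {n16} -> (n24, dist=1).
Iteration 2: edges from {n24} -> (n7, dist=2).
Iteration 3: no outgoing edges from {n7}; recursion stops.
SUM(dist) = 0 + 1 + 2 = 3.

3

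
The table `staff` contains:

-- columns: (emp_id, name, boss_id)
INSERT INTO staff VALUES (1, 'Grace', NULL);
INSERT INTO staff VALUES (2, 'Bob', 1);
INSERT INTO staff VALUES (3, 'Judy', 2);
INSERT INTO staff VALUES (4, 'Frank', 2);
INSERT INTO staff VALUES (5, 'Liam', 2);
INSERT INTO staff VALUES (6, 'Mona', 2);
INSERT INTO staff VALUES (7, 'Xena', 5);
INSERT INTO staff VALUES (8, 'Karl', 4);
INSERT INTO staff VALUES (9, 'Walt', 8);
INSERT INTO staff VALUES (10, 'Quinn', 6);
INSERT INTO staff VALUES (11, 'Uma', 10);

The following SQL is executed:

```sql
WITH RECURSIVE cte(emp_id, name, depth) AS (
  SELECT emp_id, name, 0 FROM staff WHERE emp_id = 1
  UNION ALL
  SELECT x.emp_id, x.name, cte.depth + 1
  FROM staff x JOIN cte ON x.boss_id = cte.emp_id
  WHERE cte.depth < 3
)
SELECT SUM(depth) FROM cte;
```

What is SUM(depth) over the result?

18

Base: emp_id=1 (Grace) at depth 0.
Iteration 1: rows with boss_id in {1} -> Bob (id 2, depth 1).
Iteration 2: rows with boss_id in {2} -> Judy (id 3, depth 2), Frank (id 4, depth 2), Liam (id 5, depth 2), Mona (id 6, depth 2).
Iteration 3: rows with boss_id in {3,4,5,6} -> Xena (id 7, depth 3), Karl (id 8, depth 3), Quinn (id 10, depth 3).
Iteration 4: depth < 3 fails for all current rows; recursion stops.
SUM(depth) = 0 + 1 + 2 + 2 + 2 + 2 + 3 + 3 + 3 = 18.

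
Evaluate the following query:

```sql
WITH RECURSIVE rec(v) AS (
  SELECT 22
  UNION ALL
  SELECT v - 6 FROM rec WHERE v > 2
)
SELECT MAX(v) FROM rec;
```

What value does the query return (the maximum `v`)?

Base: v=22.
Iteration 1: 22 > 2 holds -> v = 22 - 6 = 16.
Iteration 2: 16 > 2 holds -> v = 16 - 6 = 10.
Iteration 3: 10 > 2 holds -> v = 10 - 6 = 4.
Iteration 4: 4 > 2 holds -> v = 4 - 6 = -2.
Iteration 5: -2 > 2 fails; recursion stops.
v values: 22, 16, 10, 4, -2; the maximum is 22.

22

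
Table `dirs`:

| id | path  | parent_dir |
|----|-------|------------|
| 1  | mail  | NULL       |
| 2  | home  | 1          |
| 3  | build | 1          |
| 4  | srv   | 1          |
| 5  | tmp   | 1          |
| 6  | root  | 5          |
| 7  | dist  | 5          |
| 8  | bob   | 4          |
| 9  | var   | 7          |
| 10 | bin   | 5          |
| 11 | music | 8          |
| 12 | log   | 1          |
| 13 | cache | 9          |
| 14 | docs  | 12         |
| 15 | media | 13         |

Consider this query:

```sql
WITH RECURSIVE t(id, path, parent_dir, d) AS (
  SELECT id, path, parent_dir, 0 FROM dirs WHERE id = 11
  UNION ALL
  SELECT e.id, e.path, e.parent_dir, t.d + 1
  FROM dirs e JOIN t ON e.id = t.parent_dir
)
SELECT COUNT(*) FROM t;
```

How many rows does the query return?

4

Base: id=11 (music), parent_dir=8, d 0.
Iteration 1: join on id=8 -> bob (id 8, parent_dir=4, d 1).
Iteration 2: join on id=4 -> srv (id 4, parent_dir=1, d 2).
Iteration 3: join on id=1 -> mail (id 1, parent_dir=NULL, d 3).
Iteration 4: parent_dir is NULL; no match; recursion stops.
Total rows emitted: 4.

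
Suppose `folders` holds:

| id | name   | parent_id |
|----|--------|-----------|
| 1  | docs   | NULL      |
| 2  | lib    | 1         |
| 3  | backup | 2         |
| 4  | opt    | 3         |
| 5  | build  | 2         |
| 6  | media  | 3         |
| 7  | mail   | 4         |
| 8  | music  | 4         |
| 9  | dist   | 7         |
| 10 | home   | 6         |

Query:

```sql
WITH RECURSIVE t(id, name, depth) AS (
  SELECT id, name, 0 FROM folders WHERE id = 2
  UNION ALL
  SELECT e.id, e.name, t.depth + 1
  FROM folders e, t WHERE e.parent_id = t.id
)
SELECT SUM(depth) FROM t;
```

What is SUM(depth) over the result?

19

Base: id=2 (lib) at depth 0.
Iteration 1: rows with parent_id in {2} -> backup (id 3, depth 1), build (id 5, depth 1).
Iteration 2: rows with parent_id in {3,5} -> opt (id 4, depth 2), media (id 6, depth 2).
Iteration 3: rows with parent_id in {4,6} -> mail (id 7, depth 3), music (id 8, depth 3), home (id 10, depth 3).
Iteration 4: rows with parent_id in {7,8,10} -> dist (id 9, depth 4).
Iteration 5: no rows with parent_id in {9}; recursion stops.
SUM(depth) = 0 + 1 + 1 + 2 + 2 + 3 + 3 + 3 + 4 = 19.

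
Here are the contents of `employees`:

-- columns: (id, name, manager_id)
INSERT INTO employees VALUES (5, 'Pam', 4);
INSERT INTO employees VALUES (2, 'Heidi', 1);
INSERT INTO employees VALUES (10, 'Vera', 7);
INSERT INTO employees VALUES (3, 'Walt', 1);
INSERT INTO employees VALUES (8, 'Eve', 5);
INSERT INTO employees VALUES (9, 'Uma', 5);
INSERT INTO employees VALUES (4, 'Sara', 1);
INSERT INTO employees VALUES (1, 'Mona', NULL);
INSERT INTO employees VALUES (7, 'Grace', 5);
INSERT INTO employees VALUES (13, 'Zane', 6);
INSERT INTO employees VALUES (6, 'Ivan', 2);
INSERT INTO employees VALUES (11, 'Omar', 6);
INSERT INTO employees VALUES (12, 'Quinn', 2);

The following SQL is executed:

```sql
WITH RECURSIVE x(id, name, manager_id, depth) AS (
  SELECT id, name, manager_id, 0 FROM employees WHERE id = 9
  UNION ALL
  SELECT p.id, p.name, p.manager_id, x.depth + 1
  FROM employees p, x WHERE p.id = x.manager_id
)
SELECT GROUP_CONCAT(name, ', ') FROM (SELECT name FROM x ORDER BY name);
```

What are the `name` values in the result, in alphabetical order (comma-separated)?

Mona, Pam, Sara, Uma

Base: id=9 (Uma), manager_id=5, depth 0.
Iteration 1: join on id=5 -> Pam (id 5, manager_id=4, depth 1).
Iteration 2: join on id=4 -> Sara (id 4, manager_id=1, depth 2).
Iteration 3: join on id=1 -> Mona (id 1, manager_id=NULL, depth 3).
Iteration 4: manager_id is NULL; no match; recursion stops.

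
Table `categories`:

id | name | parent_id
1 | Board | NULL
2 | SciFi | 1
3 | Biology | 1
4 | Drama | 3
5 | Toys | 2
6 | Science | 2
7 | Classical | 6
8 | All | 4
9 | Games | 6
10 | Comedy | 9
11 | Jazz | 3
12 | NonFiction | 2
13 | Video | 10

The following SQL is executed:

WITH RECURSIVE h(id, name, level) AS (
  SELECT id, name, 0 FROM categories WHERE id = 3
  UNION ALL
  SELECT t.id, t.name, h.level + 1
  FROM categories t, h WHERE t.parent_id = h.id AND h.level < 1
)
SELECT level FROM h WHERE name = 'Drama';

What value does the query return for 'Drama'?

1

Base: id=3 (Biology) at level 0.
Iteration 1: rows with parent_id in {3} -> Drama (id 4, level 1), Jazz (id 11, level 1).
Iteration 2: level < 1 fails for all current rows; recursion stops.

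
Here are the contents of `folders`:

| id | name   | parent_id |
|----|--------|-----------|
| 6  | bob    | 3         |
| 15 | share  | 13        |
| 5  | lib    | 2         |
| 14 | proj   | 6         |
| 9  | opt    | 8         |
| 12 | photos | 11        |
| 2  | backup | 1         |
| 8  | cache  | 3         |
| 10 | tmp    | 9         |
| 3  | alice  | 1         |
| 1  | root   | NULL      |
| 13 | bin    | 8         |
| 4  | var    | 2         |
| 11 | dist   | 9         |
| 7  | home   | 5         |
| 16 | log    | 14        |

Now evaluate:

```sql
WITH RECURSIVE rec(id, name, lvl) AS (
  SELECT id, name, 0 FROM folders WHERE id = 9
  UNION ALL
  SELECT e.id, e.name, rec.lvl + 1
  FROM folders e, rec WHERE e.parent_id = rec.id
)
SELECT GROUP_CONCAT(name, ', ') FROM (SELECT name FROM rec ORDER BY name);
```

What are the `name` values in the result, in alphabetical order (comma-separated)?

dist, opt, photos, tmp

Base: id=9 (opt) at lvl 0.
Iteration 1: rows with parent_id in {9} -> tmp (id 10, lvl 1), dist (id 11, lvl 1).
Iteration 2: rows with parent_id in {10,11} -> photos (id 12, lvl 2).
Iteration 3: no rows with parent_id in {12}; recursion stops.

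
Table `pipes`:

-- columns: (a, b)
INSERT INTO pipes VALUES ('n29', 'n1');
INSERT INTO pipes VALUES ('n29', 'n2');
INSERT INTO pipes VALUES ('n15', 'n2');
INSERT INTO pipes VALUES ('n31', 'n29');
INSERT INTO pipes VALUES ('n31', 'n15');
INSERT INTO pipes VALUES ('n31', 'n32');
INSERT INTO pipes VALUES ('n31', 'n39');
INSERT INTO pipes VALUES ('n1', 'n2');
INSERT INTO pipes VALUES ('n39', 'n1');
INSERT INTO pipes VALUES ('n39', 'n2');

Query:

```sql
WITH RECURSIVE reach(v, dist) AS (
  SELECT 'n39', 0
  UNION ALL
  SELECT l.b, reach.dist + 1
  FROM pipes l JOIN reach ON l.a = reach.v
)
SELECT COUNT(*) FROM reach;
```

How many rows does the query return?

4

Base: (n39, dist=0).
Iteration 1: edges from {n39} -> (n1, dist=1), (n2, dist=1).
Iteration 2: edges from {n1,n2} -> (n2, dist=2).
Iteration 3: no outgoing edges from {n2}; recursion stops.
Total rows emitted: 4.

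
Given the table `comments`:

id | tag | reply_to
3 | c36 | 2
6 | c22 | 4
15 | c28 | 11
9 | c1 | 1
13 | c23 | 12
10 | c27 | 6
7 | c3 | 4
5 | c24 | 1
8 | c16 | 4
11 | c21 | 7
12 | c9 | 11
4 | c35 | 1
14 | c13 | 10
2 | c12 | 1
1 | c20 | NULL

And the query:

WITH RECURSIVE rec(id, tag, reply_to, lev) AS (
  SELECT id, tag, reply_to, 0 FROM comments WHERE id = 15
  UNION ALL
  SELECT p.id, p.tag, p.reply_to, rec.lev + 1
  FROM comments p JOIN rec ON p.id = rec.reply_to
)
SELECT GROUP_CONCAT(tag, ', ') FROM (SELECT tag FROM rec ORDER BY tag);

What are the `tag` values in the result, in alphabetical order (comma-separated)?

c20, c21, c28, c3, c35

Base: id=15 (c28), reply_to=11, lev 0.
Iteration 1: join on id=11 -> c21 (id 11, reply_to=7, lev 1).
Iteration 2: join on id=7 -> c3 (id 7, reply_to=4, lev 2).
Iteration 3: join on id=4 -> c35 (id 4, reply_to=1, lev 3).
Iteration 4: join on id=1 -> c20 (id 1, reply_to=NULL, lev 4).
Iteration 5: reply_to is NULL; no match; recursion stops.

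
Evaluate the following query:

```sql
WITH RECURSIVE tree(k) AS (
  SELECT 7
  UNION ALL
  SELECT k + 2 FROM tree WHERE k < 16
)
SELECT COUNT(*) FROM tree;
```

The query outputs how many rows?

6

Base: k=7.
Iteration 1: 7 < 16 holds -> k = 7 + 2 = 9.
Iteration 2: 9 < 16 holds -> k = 9 + 2 = 11.
Iteration 3: 11 < 16 holds -> k = 11 + 2 = 13.
Iteration 4: 13 < 16 holds -> k = 13 + 2 = 15.
Iteration 5: 15 < 16 holds -> k = 15 + 2 = 17.
Iteration 6: 17 < 16 fails; recursion stops.
Total rows emitted: 6.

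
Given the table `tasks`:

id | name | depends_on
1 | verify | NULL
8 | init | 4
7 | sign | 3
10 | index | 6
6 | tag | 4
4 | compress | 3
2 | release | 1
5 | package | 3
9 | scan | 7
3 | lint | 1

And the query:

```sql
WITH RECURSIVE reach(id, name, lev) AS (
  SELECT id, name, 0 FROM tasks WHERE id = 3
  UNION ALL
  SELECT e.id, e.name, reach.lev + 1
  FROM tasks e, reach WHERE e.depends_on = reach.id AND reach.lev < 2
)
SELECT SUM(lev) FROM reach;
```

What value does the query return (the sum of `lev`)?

9

Base: id=3 (lint) at lev 0.
Iteration 1: rows with depends_on in {3} -> compress (id 4, lev 1), package (id 5, lev 1), sign (id 7, lev 1).
Iteration 2: rows with depends_on in {4,5,7} -> tag (id 6, lev 2), init (id 8, lev 2), scan (id 9, lev 2).
Iteration 3: lev < 2 fails for all current rows; recursion stops.
SUM(lev) = 0 + 1 + 1 + 1 + 2 + 2 + 2 = 9.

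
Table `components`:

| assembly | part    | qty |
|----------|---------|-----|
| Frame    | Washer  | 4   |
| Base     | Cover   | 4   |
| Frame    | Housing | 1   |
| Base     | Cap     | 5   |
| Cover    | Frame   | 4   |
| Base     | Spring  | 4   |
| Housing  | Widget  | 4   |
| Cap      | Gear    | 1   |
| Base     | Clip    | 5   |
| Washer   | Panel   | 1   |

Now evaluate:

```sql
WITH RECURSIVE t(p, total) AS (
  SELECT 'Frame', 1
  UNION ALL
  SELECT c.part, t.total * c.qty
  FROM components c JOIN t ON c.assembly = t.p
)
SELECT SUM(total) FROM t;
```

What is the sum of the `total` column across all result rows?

14

Base: (Frame, total=1).
Iteration 1: components of {Frame} -> Housing = 1*1 = 1, Washer = 1*4 = 4.
Iteration 2: components of {Housing,Washer} -> Panel = 4*1 = 4, Widget = 1*4 = 4.
Iteration 3: no further components; recursion stops.
SUM(total) = 1 + 1 + 4 + 4 + 4 = 14.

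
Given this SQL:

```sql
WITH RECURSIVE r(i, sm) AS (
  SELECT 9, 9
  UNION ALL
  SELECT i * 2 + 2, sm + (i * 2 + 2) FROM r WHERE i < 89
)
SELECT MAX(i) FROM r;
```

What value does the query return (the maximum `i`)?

Base: i=9, sm=9.
Iteration 1: 9 < 89 holds -> i = 9 * 2 + 2 = 20, sm = 9 + 20 = 29.
Iteration 2: 20 < 89 holds -> i = 20 * 2 + 2 = 42, sm = 29 + 42 = 71.
Iteration 3: 42 < 89 holds -> i = 42 * 2 + 2 = 86, sm = 71 + 86 = 157.
Iteration 4: 86 < 89 holds -> i = 86 * 2 + 2 = 174, sm = 157 + 174 = 331.
Iteration 5: 174 < 89 fails; recursion stops.
i values: 9, 20, 42, 86, 174; the maximum is 174.

174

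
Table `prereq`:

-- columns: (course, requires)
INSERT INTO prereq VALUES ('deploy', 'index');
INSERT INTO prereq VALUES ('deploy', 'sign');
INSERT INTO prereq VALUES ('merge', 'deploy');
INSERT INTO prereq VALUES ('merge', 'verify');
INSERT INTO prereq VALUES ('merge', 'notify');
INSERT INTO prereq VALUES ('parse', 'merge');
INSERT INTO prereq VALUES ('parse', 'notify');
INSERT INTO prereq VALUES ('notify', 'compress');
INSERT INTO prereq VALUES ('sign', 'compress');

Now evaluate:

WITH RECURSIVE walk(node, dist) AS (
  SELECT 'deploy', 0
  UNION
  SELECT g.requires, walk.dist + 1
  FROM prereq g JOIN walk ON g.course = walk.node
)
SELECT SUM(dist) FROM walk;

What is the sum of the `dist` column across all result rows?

4

Base: (deploy, dist=0).
Iteration 1: edges from {deploy} -> (index, dist=1), (sign, dist=1).
Iteration 2: edges from {index,sign} -> (compress, dist=2).
Iteration 3: no outgoing edges from {compress}; recursion stops.
SUM(dist) = 0 + 1 + 1 + 2 = 4.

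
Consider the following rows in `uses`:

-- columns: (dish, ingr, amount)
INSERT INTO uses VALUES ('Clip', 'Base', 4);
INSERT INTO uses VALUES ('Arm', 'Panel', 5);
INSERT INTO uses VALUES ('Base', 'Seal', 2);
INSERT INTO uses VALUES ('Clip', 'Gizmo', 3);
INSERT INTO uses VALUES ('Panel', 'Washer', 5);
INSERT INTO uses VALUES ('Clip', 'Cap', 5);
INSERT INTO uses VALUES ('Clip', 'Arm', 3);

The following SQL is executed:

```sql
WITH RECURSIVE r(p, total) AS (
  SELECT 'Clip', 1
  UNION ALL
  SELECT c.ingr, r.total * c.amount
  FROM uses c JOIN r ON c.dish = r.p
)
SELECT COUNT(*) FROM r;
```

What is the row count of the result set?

Base: (Clip, total=1).
Iteration 1: components of {Clip} -> Arm = 1*3 = 3, Base = 1*4 = 4, Cap = 1*5 = 5, Gizmo = 1*3 = 3.
Iteration 2: components of {Arm,Base,Cap,Gizmo} -> Panel = 3*5 = 15, Seal = 4*2 = 8.
Iteration 3: components of {Panel,Seal} -> Washer = 15*5 = 75.
Iteration 4: no further components; recursion stops.
Total rows emitted: 8.

8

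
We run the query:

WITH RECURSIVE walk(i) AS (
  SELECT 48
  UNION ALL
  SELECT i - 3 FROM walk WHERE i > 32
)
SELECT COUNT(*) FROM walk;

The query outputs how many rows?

7

Base: i=48.
Iteration 1: 48 > 32 holds -> i = 48 - 3 = 45.
Iteration 2: 45 > 32 holds -> i = 45 - 3 = 42.
Iteration 3: 42 > 32 holds -> i = 42 - 3 = 39.
Iteration 4: 39 > 32 holds -> i = 39 - 3 = 36.
Iteration 5: 36 > 32 holds -> i = 36 - 3 = 33.
Iteration 6: 33 > 32 holds -> i = 33 - 3 = 30.
Iteration 7: 30 > 32 fails; recursion stops.
Total rows emitted: 7.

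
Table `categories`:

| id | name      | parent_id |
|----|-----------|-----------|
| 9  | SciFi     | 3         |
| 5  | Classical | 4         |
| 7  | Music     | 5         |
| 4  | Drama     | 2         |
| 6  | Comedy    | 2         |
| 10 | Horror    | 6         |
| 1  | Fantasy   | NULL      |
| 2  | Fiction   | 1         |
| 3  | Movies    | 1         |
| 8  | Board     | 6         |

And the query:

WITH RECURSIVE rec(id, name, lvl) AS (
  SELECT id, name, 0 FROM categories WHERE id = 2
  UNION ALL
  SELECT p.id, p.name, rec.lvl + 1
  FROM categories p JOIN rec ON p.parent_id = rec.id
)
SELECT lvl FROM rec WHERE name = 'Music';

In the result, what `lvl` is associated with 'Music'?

Base: id=2 (Fiction) at lvl 0.
Iteration 1: rows with parent_id in {2} -> Drama (id 4, lvl 1), Comedy (id 6, lvl 1).
Iteration 2: rows with parent_id in {4,6} -> Classical (id 5, lvl 2), Board (id 8, lvl 2), Horror (id 10, lvl 2).
Iteration 3: rows with parent_id in {5,8,10} -> Music (id 7, lvl 3).
Iteration 4: no rows with parent_id in {7}; recursion stops.

3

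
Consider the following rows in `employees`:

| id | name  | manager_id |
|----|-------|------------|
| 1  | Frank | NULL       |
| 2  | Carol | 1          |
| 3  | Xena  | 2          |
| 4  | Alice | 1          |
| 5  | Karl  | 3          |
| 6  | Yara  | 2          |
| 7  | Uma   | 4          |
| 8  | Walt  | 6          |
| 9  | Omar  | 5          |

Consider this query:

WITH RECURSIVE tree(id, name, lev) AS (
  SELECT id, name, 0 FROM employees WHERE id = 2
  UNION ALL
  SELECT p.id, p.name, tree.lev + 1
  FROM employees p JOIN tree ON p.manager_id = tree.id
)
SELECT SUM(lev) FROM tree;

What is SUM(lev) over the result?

Base: id=2 (Carol) at lev 0.
Iteration 1: rows with manager_id in {2} -> Xena (id 3, lev 1), Yara (id 6, lev 1).
Iteration 2: rows with manager_id in {3,6} -> Karl (id 5, lev 2), Walt (id 8, lev 2).
Iteration 3: rows with manager_id in {5,8} -> Omar (id 9, lev 3).
Iteration 4: no rows with manager_id in {9}; recursion stops.
SUM(lev) = 0 + 1 + 1 + 2 + 2 + 3 = 9.

9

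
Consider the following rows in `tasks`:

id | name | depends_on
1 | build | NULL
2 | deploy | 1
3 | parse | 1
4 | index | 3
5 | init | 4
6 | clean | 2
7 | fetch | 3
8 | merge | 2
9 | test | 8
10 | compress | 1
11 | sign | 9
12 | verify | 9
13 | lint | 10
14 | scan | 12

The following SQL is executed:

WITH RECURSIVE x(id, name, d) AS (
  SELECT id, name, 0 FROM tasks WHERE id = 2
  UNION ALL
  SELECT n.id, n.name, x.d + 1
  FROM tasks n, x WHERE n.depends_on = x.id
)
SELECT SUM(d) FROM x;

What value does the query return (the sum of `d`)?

14

Base: id=2 (deploy) at d 0.
Iteration 1: rows with depends_on in {2} -> clean (id 6, d 1), merge (id 8, d 1).
Iteration 2: rows with depends_on in {6,8} -> test (id 9, d 2).
Iteration 3: rows with depends_on in {9} -> sign (id 11, d 3), verify (id 12, d 3).
Iteration 4: rows with depends_on in {11,12} -> scan (id 14, d 4).
Iteration 5: no rows with depends_on in {14}; recursion stops.
SUM(d) = 0 + 1 + 1 + 2 + 3 + 3 + 4 = 14.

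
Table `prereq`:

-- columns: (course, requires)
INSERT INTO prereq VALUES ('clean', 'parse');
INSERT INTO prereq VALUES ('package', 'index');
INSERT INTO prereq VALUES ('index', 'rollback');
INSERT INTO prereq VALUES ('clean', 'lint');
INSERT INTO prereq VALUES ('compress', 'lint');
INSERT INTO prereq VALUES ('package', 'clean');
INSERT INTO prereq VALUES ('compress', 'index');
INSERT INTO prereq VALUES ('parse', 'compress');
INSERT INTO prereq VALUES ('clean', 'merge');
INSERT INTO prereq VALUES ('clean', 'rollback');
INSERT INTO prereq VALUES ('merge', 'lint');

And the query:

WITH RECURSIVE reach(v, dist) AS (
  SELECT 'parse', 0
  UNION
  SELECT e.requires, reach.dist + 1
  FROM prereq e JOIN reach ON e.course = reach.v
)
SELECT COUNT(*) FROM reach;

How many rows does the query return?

Base: (parse, dist=0).
Iteration 1: edges from {parse} -> (compress, dist=1).
Iteration 2: edges from {compress} -> (index, dist=2), (lint, dist=2).
Iteration 3: edges from {index,lint} -> (rollback, dist=3).
Iteration 4: no outgoing edges from {rollback}; recursion stops.
Total rows emitted: 5.

5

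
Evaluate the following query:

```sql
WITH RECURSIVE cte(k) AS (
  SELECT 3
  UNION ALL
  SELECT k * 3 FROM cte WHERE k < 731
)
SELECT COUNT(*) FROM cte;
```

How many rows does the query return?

Base: k=3.
Iteration 1: 3 < 731 holds -> k = 3 * 3 = 9.
Iteration 2: 9 < 731 holds -> k = 9 * 3 = 27.
Iteration 3: 27 < 731 holds -> k = 27 * 3 = 81.
Iteration 4: 81 < 731 holds -> k = 81 * 3 = 243.
Iteration 5: 243 < 731 holds -> k = 243 * 3 = 729.
Iteration 6: 729 < 731 holds -> k = 729 * 3 = 2187.
Iteration 7: 2187 < 731 fails; recursion stops.
Total rows emitted: 7.

7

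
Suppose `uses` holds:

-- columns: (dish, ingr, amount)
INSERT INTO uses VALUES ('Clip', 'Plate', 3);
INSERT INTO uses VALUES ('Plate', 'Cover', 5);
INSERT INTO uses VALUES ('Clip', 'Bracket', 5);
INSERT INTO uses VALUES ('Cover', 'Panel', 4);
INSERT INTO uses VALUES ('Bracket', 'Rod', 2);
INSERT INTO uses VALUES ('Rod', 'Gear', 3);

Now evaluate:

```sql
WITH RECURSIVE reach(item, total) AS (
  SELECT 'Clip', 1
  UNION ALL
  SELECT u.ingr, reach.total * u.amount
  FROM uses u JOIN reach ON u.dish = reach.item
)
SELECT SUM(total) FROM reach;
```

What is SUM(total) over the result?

Base: (Clip, total=1).
Iteration 1: components of {Clip} -> Bracket = 1*5 = 5, Plate = 1*3 = 3.
Iteration 2: components of {Bracket,Plate} -> Cover = 3*5 = 15, Rod = 5*2 = 10.
Iteration 3: components of {Cover,Rod} -> Gear = 10*3 = 30, Panel = 15*4 = 60.
Iteration 4: no further components; recursion stops.
SUM(total) = 1 + 3 + 5 + 15 + 10 + 60 + 30 = 124.

124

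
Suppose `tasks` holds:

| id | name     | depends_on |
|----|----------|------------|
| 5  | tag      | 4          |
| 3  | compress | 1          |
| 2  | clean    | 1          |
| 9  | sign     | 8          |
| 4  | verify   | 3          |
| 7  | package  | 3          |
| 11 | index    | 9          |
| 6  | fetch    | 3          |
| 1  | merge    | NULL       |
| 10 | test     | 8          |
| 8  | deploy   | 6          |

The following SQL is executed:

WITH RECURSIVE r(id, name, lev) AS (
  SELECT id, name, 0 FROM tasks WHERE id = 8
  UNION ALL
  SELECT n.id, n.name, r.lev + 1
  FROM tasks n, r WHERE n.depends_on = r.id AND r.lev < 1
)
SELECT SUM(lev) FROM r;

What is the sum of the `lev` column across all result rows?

2

Base: id=8 (deploy) at lev 0.
Iteration 1: rows with depends_on in {8} -> sign (id 9, lev 1), test (id 10, lev 1).
Iteration 2: lev < 1 fails for all current rows; recursion stops.
SUM(lev) = 0 + 1 + 1 = 2.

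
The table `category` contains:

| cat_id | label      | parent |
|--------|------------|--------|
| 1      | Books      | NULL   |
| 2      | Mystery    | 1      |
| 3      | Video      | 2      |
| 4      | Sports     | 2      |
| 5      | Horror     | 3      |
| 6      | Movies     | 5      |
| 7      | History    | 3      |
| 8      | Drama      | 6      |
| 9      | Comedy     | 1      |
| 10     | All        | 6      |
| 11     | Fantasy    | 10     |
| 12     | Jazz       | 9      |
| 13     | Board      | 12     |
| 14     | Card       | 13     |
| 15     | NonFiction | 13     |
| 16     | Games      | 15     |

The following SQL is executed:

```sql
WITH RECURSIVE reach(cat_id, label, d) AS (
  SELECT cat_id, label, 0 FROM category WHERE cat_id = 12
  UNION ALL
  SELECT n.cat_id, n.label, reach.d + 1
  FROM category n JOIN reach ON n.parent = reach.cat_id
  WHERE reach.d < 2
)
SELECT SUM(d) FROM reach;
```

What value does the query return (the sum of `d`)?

Base: cat_id=12 (Jazz) at d 0.
Iteration 1: rows with parent in {12} -> Board (id 13, d 1).
Iteration 2: rows with parent in {13} -> Card (id 14, d 2), NonFiction (id 15, d 2).
Iteration 3: d < 2 fails for all current rows; recursion stops.
SUM(d) = 0 + 1 + 2 + 2 = 5.

5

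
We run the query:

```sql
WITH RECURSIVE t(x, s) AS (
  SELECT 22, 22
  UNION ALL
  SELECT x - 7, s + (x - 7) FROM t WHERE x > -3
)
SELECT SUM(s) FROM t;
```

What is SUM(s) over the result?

Base: x=22, s=22.
Iteration 1: 22 > -3 holds -> x = 22 - 7 = 15, s = 22 + 15 = 37.
Iteration 2: 15 > -3 holds -> x = 15 - 7 = 8, s = 37 + 8 = 45.
Iteration 3: 8 > -3 holds -> x = 8 - 7 = 1, s = 45 + 1 = 46.
Iteration 4: 1 > -3 holds -> x = 1 - 7 = -6, s = 46 + -6 = 40.
Iteration 5: -6 > -3 fails; recursion stops.
SUM(s) = 22 + 37 + 45 + 46 + 40 = 190.

190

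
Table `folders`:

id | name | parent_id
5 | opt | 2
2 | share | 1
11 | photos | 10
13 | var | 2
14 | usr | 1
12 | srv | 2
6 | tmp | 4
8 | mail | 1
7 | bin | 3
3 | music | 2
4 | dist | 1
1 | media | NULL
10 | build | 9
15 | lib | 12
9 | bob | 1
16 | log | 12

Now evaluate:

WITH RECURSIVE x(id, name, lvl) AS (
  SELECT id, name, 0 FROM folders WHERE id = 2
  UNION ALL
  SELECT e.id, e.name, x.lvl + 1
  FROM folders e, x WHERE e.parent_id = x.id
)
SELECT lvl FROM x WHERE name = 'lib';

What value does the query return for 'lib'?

2

Base: id=2 (share) at lvl 0.
Iteration 1: rows with parent_id in {2} -> music (id 3, lvl 1), opt (id 5, lvl 1), srv (id 12, lvl 1), var (id 13, lvl 1).
Iteration 2: rows with parent_id in {3,5,12,13} -> bin (id 7, lvl 2), lib (id 15, lvl 2), log (id 16, lvl 2).
Iteration 3: no rows with parent_id in {7,15,16}; recursion stops.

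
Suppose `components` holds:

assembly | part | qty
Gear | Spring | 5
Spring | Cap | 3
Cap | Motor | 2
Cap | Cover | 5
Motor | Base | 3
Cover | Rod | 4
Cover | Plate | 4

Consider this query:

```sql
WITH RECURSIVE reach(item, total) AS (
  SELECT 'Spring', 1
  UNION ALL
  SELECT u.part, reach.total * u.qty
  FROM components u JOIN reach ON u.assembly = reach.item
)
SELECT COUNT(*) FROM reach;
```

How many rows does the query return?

Base: (Spring, total=1).
Iteration 1: components of {Spring} -> Cap = 1*3 = 3.
Iteration 2: components of {Cap} -> Cover = 3*5 = 15, Motor = 3*2 = 6.
Iteration 3: components of {Cover,Motor} -> Base = 6*3 = 18, Plate = 15*4 = 60, Rod = 15*4 = 60.
Iteration 4: no further components; recursion stops.
Total rows emitted: 7.

7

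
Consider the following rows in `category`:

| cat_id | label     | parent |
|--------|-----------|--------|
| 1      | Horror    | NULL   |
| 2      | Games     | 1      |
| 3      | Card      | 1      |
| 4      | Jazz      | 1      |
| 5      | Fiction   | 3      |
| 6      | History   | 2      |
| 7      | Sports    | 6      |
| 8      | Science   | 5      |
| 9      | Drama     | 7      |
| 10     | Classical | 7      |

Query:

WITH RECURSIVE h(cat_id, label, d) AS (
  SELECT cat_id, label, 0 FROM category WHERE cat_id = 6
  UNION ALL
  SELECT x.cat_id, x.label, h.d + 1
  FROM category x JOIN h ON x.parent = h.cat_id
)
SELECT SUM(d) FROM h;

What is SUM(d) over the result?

5

Base: cat_id=6 (History) at d 0.
Iteration 1: rows with parent in {6} -> Sports (id 7, d 1).
Iteration 2: rows with parent in {7} -> Drama (id 9, d 2), Classical (id 10, d 2).
Iteration 3: no rows with parent in {9,10}; recursion stops.
SUM(d) = 0 + 1 + 2 + 2 = 5.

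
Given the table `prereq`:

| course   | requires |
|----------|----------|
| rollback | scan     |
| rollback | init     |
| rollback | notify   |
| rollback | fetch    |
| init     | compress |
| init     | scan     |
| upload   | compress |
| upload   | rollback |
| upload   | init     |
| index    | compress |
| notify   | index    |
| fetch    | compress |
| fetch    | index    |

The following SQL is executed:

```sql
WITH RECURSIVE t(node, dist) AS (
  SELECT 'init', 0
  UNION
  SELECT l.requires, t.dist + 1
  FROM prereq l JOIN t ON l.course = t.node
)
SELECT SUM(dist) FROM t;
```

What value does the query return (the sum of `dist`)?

2

Base: (init, dist=0).
Iteration 1: edges from {init} -> (compress, dist=1), (scan, dist=1).
Iteration 2: no outgoing edges from {compress,scan}; recursion stops.
SUM(dist) = 0 + 1 + 1 = 2.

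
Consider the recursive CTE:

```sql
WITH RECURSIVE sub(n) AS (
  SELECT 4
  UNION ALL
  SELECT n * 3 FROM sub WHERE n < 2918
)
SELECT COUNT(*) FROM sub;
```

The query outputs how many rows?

Base: n=4.
Iteration 1: 4 < 2918 holds -> n = 4 * 3 = 12.
Iteration 2: 12 < 2918 holds -> n = 12 * 3 = 36.
Iteration 3: 36 < 2918 holds -> n = 36 * 3 = 108.
Iteration 4: 108 < 2918 holds -> n = 108 * 3 = 324.
Iteration 5: 324 < 2918 holds -> n = 324 * 3 = 972.
Iteration 6: 972 < 2918 holds -> n = 972 * 3 = 2916.
Iteration 7: 2916 < 2918 holds -> n = 2916 * 3 = 8748.
Iteration 8: 8748 < 2918 fails; recursion stops.
Total rows emitted: 8.

8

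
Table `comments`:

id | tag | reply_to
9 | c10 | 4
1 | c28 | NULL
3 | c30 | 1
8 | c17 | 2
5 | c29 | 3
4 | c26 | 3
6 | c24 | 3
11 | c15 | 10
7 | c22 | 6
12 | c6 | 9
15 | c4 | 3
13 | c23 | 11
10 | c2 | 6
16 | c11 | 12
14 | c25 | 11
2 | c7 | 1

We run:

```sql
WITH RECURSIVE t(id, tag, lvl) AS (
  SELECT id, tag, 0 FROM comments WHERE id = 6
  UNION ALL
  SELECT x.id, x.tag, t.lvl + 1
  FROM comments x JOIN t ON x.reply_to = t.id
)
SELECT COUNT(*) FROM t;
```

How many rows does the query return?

6

Base: id=6 (c24) at lvl 0.
Iteration 1: rows with reply_to in {6} -> c22 (id 7, lvl 1), c2 (id 10, lvl 1).
Iteration 2: rows with reply_to in {7,10} -> c15 (id 11, lvl 2).
Iteration 3: rows with reply_to in {11} -> c23 (id 13, lvl 3), c25 (id 14, lvl 3).
Iteration 4: no rows with reply_to in {13,14}; recursion stops.
Total rows emitted: 6.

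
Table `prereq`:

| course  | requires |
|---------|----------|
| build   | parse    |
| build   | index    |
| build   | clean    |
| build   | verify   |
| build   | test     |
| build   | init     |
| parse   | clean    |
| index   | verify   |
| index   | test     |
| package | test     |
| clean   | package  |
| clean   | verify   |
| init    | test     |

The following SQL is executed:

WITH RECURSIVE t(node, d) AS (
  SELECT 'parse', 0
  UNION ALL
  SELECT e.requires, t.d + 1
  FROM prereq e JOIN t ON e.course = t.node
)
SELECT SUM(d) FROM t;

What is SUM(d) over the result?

Base: (parse, d=0).
Iteration 1: edges from {parse} -> (clean, d=1).
Iteration 2: edges from {clean} -> (package, d=2), (verify, d=2).
Iteration 3: edges from {package,verify} -> (test, d=3).
Iteration 4: no outgoing edges from {test}; recursion stops.
SUM(d) = 0 + 1 + 2 + 2 + 3 = 8.

8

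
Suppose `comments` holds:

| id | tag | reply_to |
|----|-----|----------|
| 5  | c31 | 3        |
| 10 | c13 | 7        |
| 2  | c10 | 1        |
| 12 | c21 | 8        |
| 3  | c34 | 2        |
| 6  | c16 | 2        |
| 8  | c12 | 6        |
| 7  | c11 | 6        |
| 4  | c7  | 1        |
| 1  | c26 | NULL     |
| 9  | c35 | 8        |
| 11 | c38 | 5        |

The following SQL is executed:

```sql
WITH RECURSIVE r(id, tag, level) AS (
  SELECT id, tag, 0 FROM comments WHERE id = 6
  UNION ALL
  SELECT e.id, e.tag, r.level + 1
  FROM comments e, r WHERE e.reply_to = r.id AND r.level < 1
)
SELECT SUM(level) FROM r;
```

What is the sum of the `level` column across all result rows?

Base: id=6 (c16) at level 0.
Iteration 1: rows with reply_to in {6} -> c11 (id 7, level 1), c12 (id 8, level 1).
Iteration 2: level < 1 fails for all current rows; recursion stops.
SUM(level) = 0 + 1 + 1 = 2.

2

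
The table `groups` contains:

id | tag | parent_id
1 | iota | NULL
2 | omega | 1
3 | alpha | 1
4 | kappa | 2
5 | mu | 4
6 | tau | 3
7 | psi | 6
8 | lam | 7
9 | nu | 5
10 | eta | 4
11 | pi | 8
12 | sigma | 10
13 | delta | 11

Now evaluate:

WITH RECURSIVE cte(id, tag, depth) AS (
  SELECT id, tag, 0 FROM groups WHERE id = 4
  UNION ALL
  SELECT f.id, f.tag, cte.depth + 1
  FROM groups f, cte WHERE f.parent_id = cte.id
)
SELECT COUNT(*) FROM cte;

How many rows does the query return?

5

Base: id=4 (kappa) at depth 0.
Iteration 1: rows with parent_id in {4} -> mu (id 5, depth 1), eta (id 10, depth 1).
Iteration 2: rows with parent_id in {5,10} -> nu (id 9, depth 2), sigma (id 12, depth 2).
Iteration 3: no rows with parent_id in {9,12}; recursion stops.
Total rows emitted: 5.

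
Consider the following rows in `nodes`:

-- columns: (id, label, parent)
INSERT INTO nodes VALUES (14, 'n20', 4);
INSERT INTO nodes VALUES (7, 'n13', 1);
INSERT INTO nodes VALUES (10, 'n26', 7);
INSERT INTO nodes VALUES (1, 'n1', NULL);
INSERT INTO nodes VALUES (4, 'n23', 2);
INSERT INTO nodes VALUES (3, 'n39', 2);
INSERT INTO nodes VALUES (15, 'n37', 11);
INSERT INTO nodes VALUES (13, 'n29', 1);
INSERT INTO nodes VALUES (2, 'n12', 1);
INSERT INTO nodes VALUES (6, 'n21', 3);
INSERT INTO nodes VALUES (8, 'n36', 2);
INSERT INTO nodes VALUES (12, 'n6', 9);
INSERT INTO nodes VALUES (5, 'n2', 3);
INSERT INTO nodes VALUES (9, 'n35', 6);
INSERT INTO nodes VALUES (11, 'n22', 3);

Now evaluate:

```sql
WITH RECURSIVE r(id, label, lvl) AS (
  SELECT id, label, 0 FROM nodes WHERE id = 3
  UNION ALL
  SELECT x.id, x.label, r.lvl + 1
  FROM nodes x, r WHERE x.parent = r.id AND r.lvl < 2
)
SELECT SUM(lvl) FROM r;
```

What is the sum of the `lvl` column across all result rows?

7

Base: id=3 (n39) at lvl 0.
Iteration 1: rows with parent in {3} -> n2 (id 5, lvl 1), n21 (id 6, lvl 1), n22 (id 11, lvl 1).
Iteration 2: rows with parent in {5,6,11} -> n35 (id 9, lvl 2), n37 (id 15, lvl 2).
Iteration 3: lvl < 2 fails for all current rows; recursion stops.
SUM(lvl) = 0 + 1 + 1 + 1 + 2 + 2 = 7.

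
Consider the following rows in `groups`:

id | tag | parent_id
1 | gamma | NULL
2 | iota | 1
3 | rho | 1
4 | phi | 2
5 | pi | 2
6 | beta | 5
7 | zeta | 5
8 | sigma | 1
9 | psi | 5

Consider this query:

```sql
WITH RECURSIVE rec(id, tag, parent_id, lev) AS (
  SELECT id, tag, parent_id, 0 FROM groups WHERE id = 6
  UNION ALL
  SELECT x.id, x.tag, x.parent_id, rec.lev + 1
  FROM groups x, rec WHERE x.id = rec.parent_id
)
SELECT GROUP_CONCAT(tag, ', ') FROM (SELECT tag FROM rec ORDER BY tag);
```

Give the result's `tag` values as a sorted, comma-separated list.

beta, gamma, iota, pi

Base: id=6 (beta), parent_id=5, lev 0.
Iteration 1: join on id=5 -> pi (id 5, parent_id=2, lev 1).
Iteration 2: join on id=2 -> iota (id 2, parent_id=1, lev 2).
Iteration 3: join on id=1 -> gamma (id 1, parent_id=NULL, lev 3).
Iteration 4: parent_id is NULL; no match; recursion stops.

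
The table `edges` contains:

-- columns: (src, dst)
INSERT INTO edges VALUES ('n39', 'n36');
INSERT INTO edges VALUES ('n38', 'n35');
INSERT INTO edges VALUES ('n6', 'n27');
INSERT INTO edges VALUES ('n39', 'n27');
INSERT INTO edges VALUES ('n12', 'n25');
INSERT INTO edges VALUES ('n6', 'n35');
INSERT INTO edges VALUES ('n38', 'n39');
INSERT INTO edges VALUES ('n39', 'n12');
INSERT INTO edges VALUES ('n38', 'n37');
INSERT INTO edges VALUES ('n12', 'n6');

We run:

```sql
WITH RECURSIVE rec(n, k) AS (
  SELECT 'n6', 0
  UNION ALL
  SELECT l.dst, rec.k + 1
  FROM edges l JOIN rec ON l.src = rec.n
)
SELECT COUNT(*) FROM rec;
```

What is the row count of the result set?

Base: (n6, k=0).
Iteration 1: edges from {n6} -> (n27, k=1), (n35, k=1).
Iteration 2: no outgoing edges from {n27,n35}; recursion stops.
Total rows emitted: 3.

3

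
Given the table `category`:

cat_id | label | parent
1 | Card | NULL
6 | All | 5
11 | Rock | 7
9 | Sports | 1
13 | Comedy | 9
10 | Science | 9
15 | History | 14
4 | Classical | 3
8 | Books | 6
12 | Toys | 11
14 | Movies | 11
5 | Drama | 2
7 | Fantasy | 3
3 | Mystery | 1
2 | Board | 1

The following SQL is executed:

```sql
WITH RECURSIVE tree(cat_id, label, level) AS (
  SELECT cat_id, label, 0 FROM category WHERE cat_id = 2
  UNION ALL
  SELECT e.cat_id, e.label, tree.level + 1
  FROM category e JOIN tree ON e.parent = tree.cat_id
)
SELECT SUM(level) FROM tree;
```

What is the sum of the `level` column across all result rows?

6

Base: cat_id=2 (Board) at level 0.
Iteration 1: rows with parent in {2} -> Drama (id 5, level 1).
Iteration 2: rows with parent in {5} -> All (id 6, level 2).
Iteration 3: rows with parent in {6} -> Books (id 8, level 3).
Iteration 4: no rows with parent in {8}; recursion stops.
SUM(level) = 0 + 1 + 2 + 3 = 6.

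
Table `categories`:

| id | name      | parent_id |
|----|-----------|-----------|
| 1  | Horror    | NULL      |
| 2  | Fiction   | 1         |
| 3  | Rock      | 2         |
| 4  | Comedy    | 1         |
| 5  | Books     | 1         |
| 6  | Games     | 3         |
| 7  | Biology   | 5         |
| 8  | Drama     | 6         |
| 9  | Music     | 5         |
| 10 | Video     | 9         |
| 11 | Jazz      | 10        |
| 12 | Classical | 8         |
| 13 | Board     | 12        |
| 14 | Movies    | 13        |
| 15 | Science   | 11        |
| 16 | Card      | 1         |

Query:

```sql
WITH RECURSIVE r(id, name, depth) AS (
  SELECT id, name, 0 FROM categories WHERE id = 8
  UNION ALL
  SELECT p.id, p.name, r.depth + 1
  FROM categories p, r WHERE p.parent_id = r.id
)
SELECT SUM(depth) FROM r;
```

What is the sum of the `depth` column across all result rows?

6

Base: id=8 (Drama) at depth 0.
Iteration 1: rows with parent_id in {8} -> Classical (id 12, depth 1).
Iteration 2: rows with parent_id in {12} -> Board (id 13, depth 2).
Iteration 3: rows with parent_id in {13} -> Movies (id 14, depth 3).
Iteration 4: no rows with parent_id in {14}; recursion stops.
SUM(depth) = 0 + 1 + 2 + 3 = 6.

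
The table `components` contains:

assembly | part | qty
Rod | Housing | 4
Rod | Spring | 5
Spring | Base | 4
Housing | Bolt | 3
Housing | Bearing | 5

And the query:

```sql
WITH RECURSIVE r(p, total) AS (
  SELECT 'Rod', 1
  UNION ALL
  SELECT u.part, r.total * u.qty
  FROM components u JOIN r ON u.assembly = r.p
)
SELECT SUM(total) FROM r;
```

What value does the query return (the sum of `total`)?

62

Base: (Rod, total=1).
Iteration 1: components of {Rod} -> Housing = 1*4 = 4, Spring = 1*5 = 5.
Iteration 2: components of {Housing,Spring} -> Base = 5*4 = 20, Bearing = 4*5 = 20, Bolt = 4*3 = 12.
Iteration 3: no further components; recursion stops.
SUM(total) = 1 + 4 + 5 + 12 + 20 + 20 = 62.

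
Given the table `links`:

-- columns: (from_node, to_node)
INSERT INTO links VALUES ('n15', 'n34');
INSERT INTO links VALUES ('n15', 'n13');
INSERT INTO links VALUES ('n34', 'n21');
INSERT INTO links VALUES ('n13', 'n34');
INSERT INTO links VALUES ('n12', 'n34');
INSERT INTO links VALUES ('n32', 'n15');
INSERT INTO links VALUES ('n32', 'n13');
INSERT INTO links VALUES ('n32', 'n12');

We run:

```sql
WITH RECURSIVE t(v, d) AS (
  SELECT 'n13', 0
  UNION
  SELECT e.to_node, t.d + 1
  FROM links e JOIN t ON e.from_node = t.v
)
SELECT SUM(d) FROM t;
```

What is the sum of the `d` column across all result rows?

3

Base: (n13, d=0).
Iteration 1: edges from {n13} -> (n34, d=1).
Iteration 2: edges from {n34} -> (n21, d=2).
Iteration 3: no outgoing edges from {n21}; recursion stops.
SUM(d) = 0 + 1 + 2 = 3.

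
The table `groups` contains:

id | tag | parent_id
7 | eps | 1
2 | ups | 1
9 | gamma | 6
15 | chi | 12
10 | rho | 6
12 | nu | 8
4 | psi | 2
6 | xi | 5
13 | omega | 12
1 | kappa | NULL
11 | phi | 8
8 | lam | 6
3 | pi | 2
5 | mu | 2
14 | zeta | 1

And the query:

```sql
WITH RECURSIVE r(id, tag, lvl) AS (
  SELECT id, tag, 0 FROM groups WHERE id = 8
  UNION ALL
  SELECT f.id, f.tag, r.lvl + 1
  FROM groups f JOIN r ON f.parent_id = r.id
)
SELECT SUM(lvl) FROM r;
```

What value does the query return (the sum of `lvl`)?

6

Base: id=8 (lam) at lvl 0.
Iteration 1: rows with parent_id in {8} -> phi (id 11, lvl 1), nu (id 12, lvl 1).
Iteration 2: rows with parent_id in {11,12} -> omega (id 13, lvl 2), chi (id 15, lvl 2).
Iteration 3: no rows with parent_id in {13,15}; recursion stops.
SUM(lvl) = 0 + 1 + 1 + 2 + 2 = 6.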